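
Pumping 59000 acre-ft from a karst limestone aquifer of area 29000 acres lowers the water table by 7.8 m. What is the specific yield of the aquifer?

A = 29000 acres = 1.174 × 10^8 m²
ΔV = 59000 acre-ft = 7.278 × 10^7 m³
Sy = ΔV / (A × Δh) = 7.278 × 10^7 m³ / (1.174 × 10^8 m² × 7.8 m) = 0.0795

Sy ≈ 0.08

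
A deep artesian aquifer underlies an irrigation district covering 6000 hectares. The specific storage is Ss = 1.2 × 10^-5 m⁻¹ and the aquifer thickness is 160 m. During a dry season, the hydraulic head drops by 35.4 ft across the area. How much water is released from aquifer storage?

ΔV ≈ 1.24 × 10^6 m³

S = Ss × b = 1.2 × 10^-5 m⁻¹ × 160 m = 1.92 × 10^-3
A = 6000 hectares = 6 × 10^7 m²
Δh = 35.4 ft = 10.79 m
ΔV = S × A × Δh = 0.00192 × 6 × 10^7 m² × 10.79 m = 1.243 × 10^6 m³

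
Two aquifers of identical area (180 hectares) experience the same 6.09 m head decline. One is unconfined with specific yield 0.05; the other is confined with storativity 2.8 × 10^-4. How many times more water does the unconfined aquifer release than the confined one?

A = 180 hectares = 1.8 × 10^6 m²
Unconfined: ΔV_u = Sy × A × Δh = 0.05 × 1.8 × 10^6 × 6.09 = 5.481 × 10^5 m³
Confined: ΔV_c = S × A × Δh = 2.8 × 10^-4 × 1.8 × 10^6 × 6.09 = 3069 m³
Ratio = ΔV_u / ΔV_c = Sy / S = 0.05 / 2.8 × 10^-4 = 178.6

ΔV_u / ΔV_c ≈ 179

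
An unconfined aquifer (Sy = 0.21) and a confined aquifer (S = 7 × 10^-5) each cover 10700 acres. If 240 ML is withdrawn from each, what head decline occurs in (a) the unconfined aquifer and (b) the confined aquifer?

A = 10700 acres = 4.33 × 10^7 m²
ΔV = 240 ML = 2.4 × 10^5 m³
Unconfined: Δh_u = ΔV/(Sy·A) = 2.4 × 10^5/(0.21 × 4.33 × 10^7) = 0.02639 m
Confined: Δh_c = ΔV/(S·A) = 2.4 × 10^5/(7 × 10^-5 × 4.33 × 10^7) = 79.18 m

Δh_u ≈ 0.0264 m; Δh_c ≈ 79.2 m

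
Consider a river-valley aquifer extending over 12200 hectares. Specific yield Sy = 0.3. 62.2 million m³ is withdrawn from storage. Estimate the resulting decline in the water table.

Δh ≈ 1.7 m

A = 12200 hectares = 1.22 × 10^8 m²
ΔV = 62.2 million m³ = 6.22 × 10^7 m³
Δh = ΔV / (Sy × A) = 6.22 × 10^7 m³ / (0.3 × 1.22 × 10^8 m²) = 1.699 m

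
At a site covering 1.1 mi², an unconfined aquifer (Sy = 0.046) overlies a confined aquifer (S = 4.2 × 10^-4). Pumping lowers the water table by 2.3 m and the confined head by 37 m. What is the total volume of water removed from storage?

ΔV ≈ 3.46 × 10^5 m³

A = 1.1 mi² = 2.849 × 10^6 m²
Unconfined: ΔV_u = Sy × A × Δh_u = 0.046 × 2.849 × 10^6 × 2.3 = 3.014 × 10^5 m³
Confined: ΔV_c = S × A × Δh_c = 4.2 × 10^-4 × 2.849 × 10^6 × 37 = 44270 m³
Total ΔV = 3.014 × 10^5 + 44270 = 3.457 × 10^5 m³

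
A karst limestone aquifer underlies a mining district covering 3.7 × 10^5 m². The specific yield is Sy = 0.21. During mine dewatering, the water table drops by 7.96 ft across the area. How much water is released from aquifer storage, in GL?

Δh = 7.96 ft = 2.426 m
ΔV = Sy × A × Δh = 0.21 × 3.7 × 10^5 m² × 2.426 m = 1.885 × 10^5 m³
ΔV = 1.885 × 10^5 m³ = 0.1885 GL

ΔV ≈ 0.189 GL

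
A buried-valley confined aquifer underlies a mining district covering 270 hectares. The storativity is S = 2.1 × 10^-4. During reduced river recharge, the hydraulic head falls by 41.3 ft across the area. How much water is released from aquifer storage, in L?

A = 270 hectares = 2.7 × 10^6 m²
Δh = 41.3 ft = 12.59 m
ΔV = S × A × Δh = 2.1 × 10^-4 × 2.7 × 10^6 m² × 12.59 m = 7138 m³
ΔV = 7138 m³ = 7.138 × 10^6 L

ΔV ≈ 7.14 × 10^6 L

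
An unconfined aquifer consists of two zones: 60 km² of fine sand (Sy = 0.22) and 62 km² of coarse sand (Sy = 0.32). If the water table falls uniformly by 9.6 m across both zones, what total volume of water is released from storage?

A₁ = 60 km² = 6 × 10^7 m²; A₂ = 62 km² = 6.2 × 10^7 m²
ΔV₁ = 0.22 × 6 × 10^7 × 9.6 = 1.267 × 10^8 m³
ΔV₂ = 0.32 × 6.2 × 10^7 × 9.6 = 1.905 × 10^8 m³
ΔV = ΔV₁ + ΔV₂ = 3.172 × 10^8 m³

ΔV ≈ 3.17 × 10^8 m³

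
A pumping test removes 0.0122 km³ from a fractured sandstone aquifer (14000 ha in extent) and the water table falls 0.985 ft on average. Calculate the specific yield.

A = 14000 ha = 1.4 × 10^8 m²
Δh = 0.985 ft = 0.3002 m
ΔV = 0.0122 km³ = 1.22 × 10^7 m³
Sy = ΔV / (A × Δh) = 1.22 × 10^7 m³ / (1.4 × 10^8 m² × 0.3002 m) = 0.2903

Sy ≈ 0.29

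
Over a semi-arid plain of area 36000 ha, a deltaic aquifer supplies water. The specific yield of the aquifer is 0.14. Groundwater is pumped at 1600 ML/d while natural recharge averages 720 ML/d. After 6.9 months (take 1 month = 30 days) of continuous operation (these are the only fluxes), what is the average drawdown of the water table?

A = 36000 ha = 3.6 × 10^8 m²
Net abstraction = 1600 − 720 = 880 ML/d
Q_net = 880 ML/d = 8.8 × 10^5 m³/d
t = 6.9 months = 207 d
ΔV = Q × t = 8.8 × 10^5 m³/d × 207 d = 1.822 × 10^8 m³
Δh = ΔV / (Sy × A) = 1.822 × 10^8 / (0.14 × 3.6 × 10^8) = 3.614 m

Δh ≈ 3.61 m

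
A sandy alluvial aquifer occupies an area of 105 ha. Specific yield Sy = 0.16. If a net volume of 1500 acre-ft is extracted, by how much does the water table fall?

Δh ≈ 11 m

A = 105 ha = 1.05 × 10^6 m²
ΔV = 1500 acre-ft = 1.85 × 10^6 m³
Δh = ΔV / (Sy × A) = 1.85 × 10^6 m³ / (0.16 × 1.05 × 10^6 m²) = 11.01 m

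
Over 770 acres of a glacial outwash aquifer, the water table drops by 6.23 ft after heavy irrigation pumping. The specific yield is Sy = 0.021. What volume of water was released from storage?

A = 770 acres = 3.116 × 10^6 m²
Δh = 6.23 ft = 1.899 m
ΔV = Sy × A × Δh = 0.021 × 3.116 × 10^6 m² × 1.899 m = 1.243 × 10^5 m³

ΔV ≈ 1.24 × 10^5 m³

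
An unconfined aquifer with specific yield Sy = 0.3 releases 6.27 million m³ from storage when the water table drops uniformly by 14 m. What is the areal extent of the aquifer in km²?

ΔV = 6.27 million m³ = 6.27 × 10^6 m³
A = ΔV / (Sy × Δh) = 6.27 × 10^6 / (0.3 × 14) = 1.493 × 10^6 m²
A = 1.493 × 10^6 m² = 1.493 km²

A ≈ 1.49 km²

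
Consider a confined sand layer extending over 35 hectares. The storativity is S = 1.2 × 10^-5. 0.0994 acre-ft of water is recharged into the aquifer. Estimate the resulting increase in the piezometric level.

A = 35 hectares = 3.5 × 10^5 m²
ΔV = 0.0994 acre-ft = 122.6 m³
Δh = ΔV / (S × A) = 122.6 m³ / (1.2 × 10^-5 × 3.5 × 10^5 m²) = 29.19 m

Δh ≈ 29.2 m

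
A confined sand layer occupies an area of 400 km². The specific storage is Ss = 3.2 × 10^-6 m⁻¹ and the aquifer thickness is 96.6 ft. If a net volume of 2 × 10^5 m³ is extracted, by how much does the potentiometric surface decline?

b = 96.6 ft = 29.44 m
S = Ss × b = 3.2 × 10^-6 m⁻¹ × 29.44 m = 9.422 × 10^-5
A = 400 km² = 4 × 10^8 m²
Δh = ΔV / (S × A) = 2 × 10^5 m³ / (9.422 × 10^-5 × 4 × 10^8 m²) = 5.307 m

Δh ≈ 5.31 m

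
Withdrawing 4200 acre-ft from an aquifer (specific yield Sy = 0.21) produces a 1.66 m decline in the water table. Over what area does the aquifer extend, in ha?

A ≈ 1490 ha

ΔV = 4200 acre-ft = 5.181 × 10^6 m³
A = ΔV / (Sy × Δh) = 5.181 × 10^6 / (0.21 × 1.66) = 1.486 × 10^7 m²
A = 1.486 × 10^7 m² = 1486 ha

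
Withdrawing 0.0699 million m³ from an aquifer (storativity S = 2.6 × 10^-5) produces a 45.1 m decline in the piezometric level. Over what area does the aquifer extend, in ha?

ΔV = 0.0699 million m³ = 69900 m³
A = ΔV / (S × Δh) = 69900 / (2.6 × 10^-5 × 45.1) = 5.961 × 10^7 m²
A = 5.961 × 10^7 m² = 5961 ha

A ≈ 5960 ha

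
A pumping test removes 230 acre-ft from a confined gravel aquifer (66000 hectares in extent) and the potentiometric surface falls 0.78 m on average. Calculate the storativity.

A = 66000 hectares = 6.6 × 10^8 m²
ΔV = 230 acre-ft = 2.837 × 10^5 m³
S = ΔV / (A × Δh) = 2.837 × 10^5 m³ / (6.6 × 10^8 m² × 0.78 m) = 5.511 × 10^-4

S ≈ 5.5 × 10^-4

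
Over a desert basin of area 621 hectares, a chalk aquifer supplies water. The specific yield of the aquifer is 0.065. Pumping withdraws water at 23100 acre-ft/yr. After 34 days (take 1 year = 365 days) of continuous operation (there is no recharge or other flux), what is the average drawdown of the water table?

A = 621 hectares = 6.21 × 10^6 m²
Q = 23100 acre-ft/yr = 78060 m³/d
ΔV = Q × t = 78060 m³/d × 34 d = 2.654 × 10^6 m³
Δh = ΔV / (Sy × A) = 2.654 × 10^6 / (0.065 × 6.21 × 10^6) = 6.575 m

Δh ≈ 6.58 m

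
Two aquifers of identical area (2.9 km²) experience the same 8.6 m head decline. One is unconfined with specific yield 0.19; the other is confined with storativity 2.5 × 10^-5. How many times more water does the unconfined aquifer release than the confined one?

A = 2.9 km² = 2.9 × 10^6 m²
Unconfined: ΔV_u = Sy × A × Δh = 0.19 × 2.9 × 10^6 × 8.6 = 4.739 × 10^6 m³
Confined: ΔV_c = S × A × Δh = 2.5 × 10^-5 × 2.9 × 10^6 × 8.6 = 623.5 m³
Ratio = ΔV_u / ΔV_c = Sy / S = 0.19 / 2.5 × 10^-5 = 7600

ΔV_u / ΔV_c ≈ 7600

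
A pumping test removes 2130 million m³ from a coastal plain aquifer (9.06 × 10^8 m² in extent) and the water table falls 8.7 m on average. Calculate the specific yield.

ΔV = 2130 million m³ = 2.13 × 10^9 m³
Sy = ΔV / (A × Δh) = 2.13 × 10^9 m³ / (9.06 × 10^8 m² × 8.7 m) = 0.2702

Sy ≈ 0.27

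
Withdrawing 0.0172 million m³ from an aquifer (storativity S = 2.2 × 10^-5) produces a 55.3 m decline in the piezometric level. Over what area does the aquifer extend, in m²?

A ≈ 1.41 × 10^7 m²

ΔV = 0.0172 million m³ = 17200 m³
A = ΔV / (S × Δh) = 17200 / (2.2 × 10^-5 × 55.3) = 1.414 × 10^7 m²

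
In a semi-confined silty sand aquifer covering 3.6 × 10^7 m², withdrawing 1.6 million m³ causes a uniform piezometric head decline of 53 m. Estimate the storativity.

S ≈ 8.4 × 10^-4

ΔV = 1.6 million m³ = 1.6 × 10^6 m³
S = ΔV / (A × Δh) = 1.6 × 10^6 m³ / (3.6 × 10^7 m² × 53 m) = 8.386 × 10^-4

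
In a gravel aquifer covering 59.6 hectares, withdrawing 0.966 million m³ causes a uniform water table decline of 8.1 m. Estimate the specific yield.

A = 59.6 hectares = 5.96 × 10^5 m²
ΔV = 0.966 million m³ = 9.66 × 10^5 m³
Sy = ΔV / (A × Δh) = 9.66 × 10^5 m³ / (5.96 × 10^5 m² × 8.1 m) = 0.2001

Sy ≈ 0.2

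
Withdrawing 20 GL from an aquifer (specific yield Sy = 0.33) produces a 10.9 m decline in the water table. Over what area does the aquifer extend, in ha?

A ≈ 556 ha

ΔV = 20 GL = 2 × 10^7 m³
A = ΔV / (Sy × Δh) = 2 × 10^7 / (0.33 × 10.9) = 5.56 × 10^6 m²
A = 5.56 × 10^6 m² = 556 ha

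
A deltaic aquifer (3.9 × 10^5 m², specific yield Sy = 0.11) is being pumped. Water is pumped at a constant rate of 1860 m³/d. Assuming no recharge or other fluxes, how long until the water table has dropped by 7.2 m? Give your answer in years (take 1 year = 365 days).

t ≈ 0.455 years

ΔV = Sy × A × Δh = 0.11 × 3.9 × 10^5 × 7.2 = 3.089 × 10^5 m³
t = ΔV / Q = 3.089 × 10^5 m³ / 1860 m³/d = 166.1 d
t = 166.1 d ≈ 0.455 years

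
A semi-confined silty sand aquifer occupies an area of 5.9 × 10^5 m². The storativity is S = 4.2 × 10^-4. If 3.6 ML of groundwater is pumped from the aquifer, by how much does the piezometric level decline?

ΔV = 3.6 ML = 3600 m³
Δh = ΔV / (S × A) = 3600 m³ / (4.2 × 10^-4 × 5.9 × 10^5 m²) = 14.53 m

Δh ≈ 14.5 m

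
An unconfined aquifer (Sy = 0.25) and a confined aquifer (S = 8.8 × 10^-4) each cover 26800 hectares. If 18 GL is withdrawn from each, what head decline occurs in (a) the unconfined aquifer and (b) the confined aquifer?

Δh_u ≈ 0.269 m; Δh_c ≈ 76.3 m

A = 26800 hectares = 2.68 × 10^8 m²
ΔV = 18 GL = 1.8 × 10^7 m³
Unconfined: Δh_u = ΔV/(Sy·A) = 1.8 × 10^7/(0.25 × 2.68 × 10^8) = 0.2687 m
Confined: Δh_c = ΔV/(S·A) = 1.8 × 10^7/(8.8 × 10^-4 × 2.68 × 10^8) = 76.32 m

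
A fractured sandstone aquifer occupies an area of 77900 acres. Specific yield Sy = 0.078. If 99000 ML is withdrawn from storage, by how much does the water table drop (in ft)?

A = 77900 acres = 3.153 × 10^8 m²
ΔV = 99000 ML = 9.9 × 10^7 m³
Δh = ΔV / (Sy × A) = 9.9 × 10^7 m³ / (0.078 × 3.153 × 10^8 m²) = 4.026 m
Δh = 4.026 m = 13.21 ft

Δh ≈ 13.2 ft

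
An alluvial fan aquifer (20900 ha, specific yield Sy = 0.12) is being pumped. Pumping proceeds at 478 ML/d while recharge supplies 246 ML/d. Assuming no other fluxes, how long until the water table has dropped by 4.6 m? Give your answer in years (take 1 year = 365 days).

t ≈ 1.36 years

A = 20900 ha = 2.09 × 10^8 m²
ΔV = Sy × A × Δh = 0.12 × 2.09 × 10^8 × 4.6 = 1.154 × 10^8 m³
Net withdrawal = 478 − 246 = 232 ML/d = 2.32 × 10^5 m³/d
t = ΔV / Q = 1.154 × 10^8 m³ / 2.32 × 10^5 m³/d = 497.3 d
t = 497.3 d ≈ 1.362 years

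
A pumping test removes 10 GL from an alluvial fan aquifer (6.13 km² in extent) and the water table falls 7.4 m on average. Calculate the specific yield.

Sy ≈ 0.22

A = 6.13 km² = 6.13 × 10^6 m²
ΔV = 10 GL = 1 × 10^7 m³
Sy = ΔV / (A × Δh) = 1 × 10^7 m³ / (6.13 × 10^6 m² × 7.4 m) = 0.2204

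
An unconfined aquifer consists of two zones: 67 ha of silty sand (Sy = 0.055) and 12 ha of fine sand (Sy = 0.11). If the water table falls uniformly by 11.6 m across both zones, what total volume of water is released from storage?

A₁ = 67 ha = 6.7 × 10^5 m²; A₂ = 12 ha = 1.2 × 10^5 m²
ΔV₁ = 0.055 × 6.7 × 10^5 × 11.6 = 4.275 × 10^5 m³
ΔV₂ = 0.11 × 1.2 × 10^5 × 11.6 = 1.531 × 10^5 m³
ΔV = ΔV₁ + ΔV₂ = 5.806 × 10^5 m³

ΔV ≈ 5.81 × 10^5 m³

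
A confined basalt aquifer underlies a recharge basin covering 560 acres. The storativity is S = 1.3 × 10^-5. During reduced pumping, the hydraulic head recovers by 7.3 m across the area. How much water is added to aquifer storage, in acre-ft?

ΔV ≈ 0.174 acre-ft

A = 560 acres = 2.266 × 10^6 m²
ΔV = S × A × Δh = 1.3 × 10^-5 × 2.266 × 10^6 m² × 7.3 m = 215.1 m³
ΔV = 215.1 m³ = 0.1744 acre-ft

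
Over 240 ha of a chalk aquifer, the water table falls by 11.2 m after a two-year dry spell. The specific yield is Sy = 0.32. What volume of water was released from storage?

ΔV ≈ 8.6 × 10^6 m³

A = 240 ha = 2.4 × 10^6 m²
ΔV = Sy × A × Δh = 0.32 × 2.4 × 10^6 m² × 11.2 m = 8.602 × 10^6 m³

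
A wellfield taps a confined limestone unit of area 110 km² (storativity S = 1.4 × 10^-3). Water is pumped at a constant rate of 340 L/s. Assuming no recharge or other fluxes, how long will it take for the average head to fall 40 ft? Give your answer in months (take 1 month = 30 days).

t ≈ 2.13 months

A = 110 km² = 1.1 × 10^8 m²
Δh = 40 ft = 12.19 m
ΔV = S × A × Δh = 0.0014 × 1.1 × 10^8 × 12.19 = 1.878 × 10^6 m³
Q = 340 L/s = 29380 m³/d
t = ΔV / Q = 1.878 × 10^6 m³ / 29380 m³/d = 63.92 d
t = 63.92 d ≈ 2.131 months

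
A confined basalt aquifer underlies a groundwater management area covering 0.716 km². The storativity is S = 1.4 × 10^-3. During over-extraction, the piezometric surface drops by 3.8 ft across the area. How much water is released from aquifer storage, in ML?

ΔV ≈ 1.16 ML

A = 0.716 km² = 7.16 × 10^5 m²
Δh = 3.8 ft = 1.158 m
ΔV = S × A × Δh = 0.0014 × 7.16 × 10^5 m² × 1.158 m = 1161 m³
ΔV = 1161 m³ = 1.161 ML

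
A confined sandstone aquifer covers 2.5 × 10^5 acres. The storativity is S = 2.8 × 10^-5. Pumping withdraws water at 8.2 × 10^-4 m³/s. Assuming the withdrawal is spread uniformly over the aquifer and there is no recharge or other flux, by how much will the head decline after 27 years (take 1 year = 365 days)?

A = 2.5 × 10^5 acres = 1.012 × 10^9 m²
Q = 8.2 × 10^-4 m³/s = 70.85 m³/d
t = 27 years = 9855 d
ΔV = Q × t = 70.85 m³/d × 9855 d = 6.982 × 10^5 m³
Δh = ΔV / (S × A) = 6.982 × 10^5 / (2.8 × 10^-5 × 1.012 × 10^9) = 24.65 m

Δh ≈ 24.6 m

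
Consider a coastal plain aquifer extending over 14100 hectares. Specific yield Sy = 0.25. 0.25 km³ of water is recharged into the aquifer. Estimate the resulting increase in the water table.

Δh ≈ 7.09 m

A = 14100 hectares = 1.41 × 10^8 m²
ΔV = 0.25 km³ = 2.5 × 10^8 m³
Δh = ΔV / (Sy × A) = 2.5 × 10^8 m³ / (0.25 × 1.41 × 10^8 m²) = 7.092 m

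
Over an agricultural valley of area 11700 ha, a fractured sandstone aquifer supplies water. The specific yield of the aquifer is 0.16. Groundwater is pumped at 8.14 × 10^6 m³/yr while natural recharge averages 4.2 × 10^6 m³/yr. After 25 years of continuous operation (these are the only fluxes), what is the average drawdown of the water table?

Δh ≈ 5.26 m

A = 11700 ha = 1.17 × 10^8 m²
Net abstraction = 8.14 × 10^6 − 4.2 × 10^6 = 3.94 × 10^6 m³/yr
Q_net = 3.94 × 10^6 m³/yr = 10790 m³/d
t = 25 years = 9125 d
ΔV = Q × t = 10790 m³/d × 9125 d = 9.85 × 10^7 m³
Δh = ΔV / (Sy × A) = 9.85 × 10^7 / (0.16 × 1.17 × 10^8) = 5.262 m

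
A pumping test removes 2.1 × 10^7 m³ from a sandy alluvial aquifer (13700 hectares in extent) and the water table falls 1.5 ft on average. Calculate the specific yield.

A = 13700 hectares = 1.37 × 10^8 m²
Δh = 1.5 ft = 0.4572 m
Sy = ΔV / (A × Δh) = 2.1 × 10^7 m³ / (1.37 × 10^8 m² × 0.4572 m) = 0.3353

Sy ≈ 0.34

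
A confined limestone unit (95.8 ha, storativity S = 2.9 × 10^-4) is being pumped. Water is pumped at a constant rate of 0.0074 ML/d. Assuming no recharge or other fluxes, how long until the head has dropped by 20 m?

A = 95.8 ha = 9.58 × 10^5 m²
ΔV = S × A × Δh = 2.9 × 10^-4 × 9.58 × 10^5 × 20 = 5556 m³
Q = 0.0074 ML/d = 7.4 m³/d
t = ΔV / Q = 5556 m³ / 7.4 m³/d = 750.9 d

t ≈ 751 days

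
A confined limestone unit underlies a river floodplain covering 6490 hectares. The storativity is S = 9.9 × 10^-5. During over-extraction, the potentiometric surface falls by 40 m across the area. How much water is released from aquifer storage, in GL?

A = 6490 hectares = 6.49 × 10^7 m²
ΔV = S × A × Δh = 9.9 × 10^-5 × 6.49 × 10^7 m² × 40 m = 2.57 × 10^5 m³
ΔV = 2.57 × 10^5 m³ = 0.257 GL

ΔV ≈ 0.257 GL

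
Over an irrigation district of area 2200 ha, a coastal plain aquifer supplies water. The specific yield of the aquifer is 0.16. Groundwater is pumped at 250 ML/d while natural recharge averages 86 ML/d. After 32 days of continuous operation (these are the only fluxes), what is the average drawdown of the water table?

Δh ≈ 1.49 m

A = 2200 ha = 2.2 × 10^7 m²
Net abstraction = 250 − 86 = 164 ML/d
Q_net = 164 ML/d = 1.64 × 10^5 m³/d
ΔV = Q × t = 1.64 × 10^5 m³/d × 32 d = 5.248 × 10^6 m³
Δh = ΔV / (Sy × A) = 5.248 × 10^6 / (0.16 × 2.2 × 10^7) = 1.491 m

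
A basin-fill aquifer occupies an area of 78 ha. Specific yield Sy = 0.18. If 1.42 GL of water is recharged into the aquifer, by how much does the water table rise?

A = 78 ha = 7.8 × 10^5 m²
ΔV = 1.42 GL = 1.42 × 10^6 m³
Δh = ΔV / (Sy × A) = 1.42 × 10^6 m³ / (0.18 × 7.8 × 10^5 m²) = 10.11 m

Δh ≈ 10.1 m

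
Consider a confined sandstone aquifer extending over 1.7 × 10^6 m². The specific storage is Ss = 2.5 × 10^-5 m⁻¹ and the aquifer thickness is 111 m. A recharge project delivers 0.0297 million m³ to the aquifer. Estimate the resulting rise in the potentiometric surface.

S = Ss × b = 2.5 × 10^-5 m⁻¹ × 111 m = 2.775 × 10^-3
ΔV = 0.0297 million m³ = 29700 m³
Δh = ΔV / (S × A) = 29700 m³ / (0.002775 × 1.7 × 10^6 m²) = 6.296 m

Δh ≈ 6.3 m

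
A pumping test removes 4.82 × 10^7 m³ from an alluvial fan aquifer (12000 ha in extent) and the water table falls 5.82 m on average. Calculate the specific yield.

Sy ≈ 0.069

A = 12000 ha = 1.2 × 10^8 m²
Sy = ΔV / (A × Δh) = 4.82 × 10^7 m³ / (1.2 × 10^8 m² × 5.82 m) = 0.06901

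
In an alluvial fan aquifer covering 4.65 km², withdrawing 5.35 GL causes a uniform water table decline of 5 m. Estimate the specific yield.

A = 4.65 km² = 4.65 × 10^6 m²
ΔV = 5.35 GL = 5.35 × 10^6 m³
Sy = ΔV / (A × Δh) = 5.35 × 10^6 m³ / (4.65 × 10^6 m² × 5 m) = 0.2301

Sy ≈ 0.23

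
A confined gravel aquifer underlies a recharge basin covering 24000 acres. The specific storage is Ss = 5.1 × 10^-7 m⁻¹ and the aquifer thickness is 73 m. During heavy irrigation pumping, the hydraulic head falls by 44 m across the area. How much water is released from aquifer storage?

ΔV ≈ 1.59 × 10^5 m³

S = Ss × b = 5.1 × 10^-7 m⁻¹ × 73 m = 3.723 × 10^-5
A = 24000 acres = 9.712 × 10^7 m²
ΔV = S × A × Δh = 3.723 × 10^-5 × 9.712 × 10^7 m² × 44 m = 1.591 × 10^5 m³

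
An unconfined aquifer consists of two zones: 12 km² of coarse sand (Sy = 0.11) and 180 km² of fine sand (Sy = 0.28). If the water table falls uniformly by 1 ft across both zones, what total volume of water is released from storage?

A₁ = 12 km² = 1.2 × 10^7 m²; A₂ = 180 km² = 1.8 × 10^8 m²
Δh = 1 ft = 0.3048 m
ΔV₁ = 0.11 × 1.2 × 10^7 × 0.3048 = 4.023 × 10^5 m³
ΔV₂ = 0.28 × 1.8 × 10^8 × 0.3048 = 1.536 × 10^7 m³
ΔV = ΔV₁ + ΔV₂ = 1.576 × 10^7 m³

ΔV ≈ 1.58 × 10^7 m³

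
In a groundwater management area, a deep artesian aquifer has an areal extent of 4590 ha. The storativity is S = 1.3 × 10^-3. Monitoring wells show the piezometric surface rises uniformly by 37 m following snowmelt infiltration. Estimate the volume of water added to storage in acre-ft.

A = 4590 ha = 4.59 × 10^7 m²
ΔV = S × A × Δh = 0.0013 × 4.59 × 10^7 m² × 37 m = 2.208 × 10^6 m³
ΔV = 2.208 × 10^6 m³ = 1790 acre-ft

ΔV ≈ 1790 acre-ft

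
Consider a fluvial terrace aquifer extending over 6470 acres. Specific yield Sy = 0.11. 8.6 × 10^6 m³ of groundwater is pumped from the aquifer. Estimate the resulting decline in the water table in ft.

A = 6470 acres = 2.618 × 10^7 m²
Δh = ΔV / (Sy × A) = 8.6 × 10^6 m³ / (0.11 × 2.618 × 10^7 m²) = 2.986 m
Δh = 2.986 m = 9.796 ft

Δh ≈ 9.8 ft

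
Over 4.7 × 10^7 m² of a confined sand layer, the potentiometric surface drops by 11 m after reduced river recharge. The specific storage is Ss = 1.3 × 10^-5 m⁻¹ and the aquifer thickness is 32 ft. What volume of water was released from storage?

b = 32 ft = 9.754 m
S = Ss × b = 1.3 × 10^-5 m⁻¹ × 9.754 m = 1.268 × 10^-4
ΔV = S × A × Δh = 1.268 × 10^-4 × 4.7 × 10^7 m² × 11 m = 65550 m³

ΔV ≈ 65600 m³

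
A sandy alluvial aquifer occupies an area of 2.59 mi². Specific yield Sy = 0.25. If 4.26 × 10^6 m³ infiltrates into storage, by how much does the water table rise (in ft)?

A = 2.59 mi² = 6.708 × 10^6 m²
Δh = ΔV / (Sy × A) = 4.26 × 10^6 m³ / (0.25 × 6.708 × 10^6 m²) = 2.54 m
Δh = 2.54 m = 8.334 ft

Δh ≈ 8.33 ft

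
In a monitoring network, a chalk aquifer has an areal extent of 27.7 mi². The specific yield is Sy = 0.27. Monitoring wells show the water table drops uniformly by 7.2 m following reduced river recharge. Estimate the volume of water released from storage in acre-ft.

A = 27.7 mi² = 7.174 × 10^7 m²
ΔV = Sy × A × Δh = 0.27 × 7.174 × 10^7 m² × 7.2 m = 1.395 × 10^8 m³
ΔV = 1.395 × 10^8 m³ = 1.131 × 10^5 acre-ft

ΔV ≈ 1.13 × 10^5 acre-ft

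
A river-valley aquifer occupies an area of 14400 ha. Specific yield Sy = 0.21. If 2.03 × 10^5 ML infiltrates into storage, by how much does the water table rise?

A = 14400 ha = 1.44 × 10^8 m²
ΔV = 2.03 × 10^5 ML = 2.03 × 10^8 m³
Δh = ΔV / (Sy × A) = 2.03 × 10^8 m³ / (0.21 × 1.44 × 10^8 m²) = 6.713 m

Δh ≈ 6.71 m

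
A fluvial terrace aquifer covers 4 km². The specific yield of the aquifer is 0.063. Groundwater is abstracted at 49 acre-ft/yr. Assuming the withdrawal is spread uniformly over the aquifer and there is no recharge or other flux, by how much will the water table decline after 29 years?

A = 4 km² = 4 × 10^6 m²
Q = 49 acre-ft/yr = 165.6 m³/d
t = 29 years = 10580 d
ΔV = Q × t = 165.6 m³/d × 10580 d = 1.753 × 10^6 m³
Δh = ΔV / (Sy × A) = 1.753 × 10^6 / (0.063 × 4 × 10^6) = 6.955 m

Δh ≈ 6.96 m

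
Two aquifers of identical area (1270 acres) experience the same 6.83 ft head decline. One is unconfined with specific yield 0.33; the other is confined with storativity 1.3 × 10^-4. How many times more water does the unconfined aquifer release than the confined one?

A = 1270 acres = 5.14 × 10^6 m²
Δh = 6.83 ft = 2.082 m
Unconfined: ΔV_u = Sy × A × Δh = 0.33 × 5.14 × 10^6 × 2.082 = 3.531 × 10^6 m³
Confined: ΔV_c = S × A × Δh = 1.3 × 10^-4 × 5.14 × 10^6 × 2.082 = 1391 m³
Ratio = ΔV_u / ΔV_c = Sy / S = 0.33 / 1.3 × 10^-4 = 2538

ΔV_u / ΔV_c ≈ 2540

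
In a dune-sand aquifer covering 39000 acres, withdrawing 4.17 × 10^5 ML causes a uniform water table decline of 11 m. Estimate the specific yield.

A = 39000 acres = 1.578 × 10^8 m²
ΔV = 4.17 × 10^5 ML = 4.17 × 10^8 m³
Sy = ΔV / (A × Δh) = 4.17 × 10^8 m³ / (1.578 × 10^8 m² × 11 m) = 0.2402

Sy ≈ 0.24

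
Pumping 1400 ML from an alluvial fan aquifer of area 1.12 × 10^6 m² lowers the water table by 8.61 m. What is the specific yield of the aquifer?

Sy ≈ 0.15

ΔV = 1400 ML = 1.4 × 10^6 m³
Sy = ΔV / (A × Δh) = 1.4 × 10^6 m³ / (1.12 × 10^6 m² × 8.61 m) = 0.1452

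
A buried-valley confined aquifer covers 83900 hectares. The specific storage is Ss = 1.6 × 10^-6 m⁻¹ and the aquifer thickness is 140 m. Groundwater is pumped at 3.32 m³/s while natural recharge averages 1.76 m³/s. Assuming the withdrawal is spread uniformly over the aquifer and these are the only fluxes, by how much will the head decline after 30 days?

S = Ss × b = 1.6 × 10^-6 m⁻¹ × 140 m = 2.24 × 10^-4
A = 83900 hectares = 8.39 × 10^8 m²
Net abstraction = 3.32 − 1.76 = 1.56 m³/s
Q_net = 1.56 m³/s = 1.348 × 10^5 m³/d
ΔV = Q × t = 1.348 × 10^5 m³/d × 30 d = 4.044 × 10^6 m³
Δh = ΔV / (S × A) = 4.044 × 10^6 / (2.24 × 10^-4 × 8.39 × 10^8) = 21.52 m

Δh ≈ 21.5 m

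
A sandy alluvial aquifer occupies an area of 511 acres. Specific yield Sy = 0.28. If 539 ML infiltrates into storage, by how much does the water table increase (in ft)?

A = 511 acres = 2.068 × 10^6 m²
ΔV = 539 ML = 5.39 × 10^5 m³
Δh = ΔV / (Sy × A) = 5.39 × 10^5 m³ / (0.28 × 2.068 × 10^6 m²) = 0.9309 m
Δh = 0.9309 m = 3.054 ft

Δh ≈ 3.05 ft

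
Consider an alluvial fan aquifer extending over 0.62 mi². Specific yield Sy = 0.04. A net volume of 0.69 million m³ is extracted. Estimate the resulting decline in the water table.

A = 0.62 mi² = 1.606 × 10^6 m²
ΔV = 0.69 million m³ = 6.9 × 10^5 m³
Δh = ΔV / (Sy × A) = 6.9 × 10^5 m³ / (0.04 × 1.606 × 10^6 m²) = 10.74 m

Δh ≈ 10.7 m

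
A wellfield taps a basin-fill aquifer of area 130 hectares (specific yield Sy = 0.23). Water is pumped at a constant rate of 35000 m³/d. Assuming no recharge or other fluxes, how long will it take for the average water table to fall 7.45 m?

A = 130 hectares = 1.3 × 10^6 m²
ΔV = Sy × A × Δh = 0.23 × 1.3 × 10^6 × 7.45 = 2.228 × 10^6 m³
t = ΔV / Q = 2.228 × 10^6 m³ / 35000 m³/d = 63.64 d

t ≈ 63.6 days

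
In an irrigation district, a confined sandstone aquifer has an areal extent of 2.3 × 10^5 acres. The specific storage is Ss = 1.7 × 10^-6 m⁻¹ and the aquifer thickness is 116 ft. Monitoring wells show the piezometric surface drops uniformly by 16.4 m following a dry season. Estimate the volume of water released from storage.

ΔV ≈ 9.18 × 10^5 m³

b = 116 ft = 35.36 m
S = Ss × b = 1.7 × 10^-6 m⁻¹ × 35.36 m = 6.011 × 10^-5
A = 2.3 × 10^5 acres = 9.308 × 10^8 m²
ΔV = S × A × Δh = 6.011 × 10^-5 × 9.308 × 10^8 m² × 16.4 m = 9.175 × 10^5 m³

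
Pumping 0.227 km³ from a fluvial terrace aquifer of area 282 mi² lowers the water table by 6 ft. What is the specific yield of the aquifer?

Sy ≈ 0.17

A = 282 mi² = 7.304 × 10^8 m²
Δh = 6 ft = 1.829 m
ΔV = 0.227 km³ = 2.27 × 10^8 m³
Sy = ΔV / (A × Δh) = 2.27 × 10^8 m³ / (7.304 × 10^8 m² × 1.829 m) = 0.1699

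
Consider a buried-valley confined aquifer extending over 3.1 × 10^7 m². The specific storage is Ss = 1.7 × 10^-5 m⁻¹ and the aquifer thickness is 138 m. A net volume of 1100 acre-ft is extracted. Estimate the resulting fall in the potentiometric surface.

S = Ss × b = 1.7 × 10^-5 m⁻¹ × 138 m = 2.346 × 10^-3
ΔV = 1100 acre-ft = 1.357 × 10^6 m³
Δh = ΔV / (S × A) = 1.357 × 10^6 m³ / (0.002346 × 3.1 × 10^7 m²) = 18.66 m

Δh ≈ 18.7 m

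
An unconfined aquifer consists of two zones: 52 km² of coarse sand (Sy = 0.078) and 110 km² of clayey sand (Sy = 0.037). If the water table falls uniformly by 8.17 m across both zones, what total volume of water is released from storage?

ΔV ≈ 6.64 × 10^7 m³

A₁ = 52 km² = 5.2 × 10^7 m²; A₂ = 110 km² = 1.1 × 10^8 m²
ΔV₁ = 0.078 × 5.2 × 10^7 × 8.17 = 3.314 × 10^7 m³
ΔV₂ = 0.037 × 1.1 × 10^8 × 8.17 = 3.325 × 10^7 m³
ΔV = ΔV₁ + ΔV₂ = 6.639 × 10^7 m³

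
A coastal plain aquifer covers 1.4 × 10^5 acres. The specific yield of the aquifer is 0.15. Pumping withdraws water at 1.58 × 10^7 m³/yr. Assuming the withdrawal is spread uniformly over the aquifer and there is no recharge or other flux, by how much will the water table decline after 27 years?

A = 1.4 × 10^5 acres = 5.666 × 10^8 m²
Q = 1.58 × 10^7 m³/yr = 43290 m³/d
t = 27 years = 9855 d
ΔV = Q × t = 43290 m³/d × 9855 d = 4.266 × 10^8 m³
Δh = ΔV / (Sy × A) = 4.266 × 10^8 / (0.15 × 5.666 × 10^8) = 5.02 m

Δh ≈ 5.02 m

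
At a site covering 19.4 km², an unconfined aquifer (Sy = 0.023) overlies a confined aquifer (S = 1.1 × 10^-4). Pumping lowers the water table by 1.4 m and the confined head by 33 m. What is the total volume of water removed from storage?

A = 19.4 km² = 1.94 × 10^7 m²
Unconfined: ΔV_u = Sy × A × Δh_u = 0.023 × 1.94 × 10^7 × 1.4 = 6.247 × 10^5 m³
Confined: ΔV_c = S × A × Δh_c = 1.1 × 10^-4 × 1.94 × 10^7 × 33 = 70420 m³
Total ΔV = 6.247 × 10^5 + 70420 = 6.951 × 10^5 m³

ΔV ≈ 6.95 × 10^5 m³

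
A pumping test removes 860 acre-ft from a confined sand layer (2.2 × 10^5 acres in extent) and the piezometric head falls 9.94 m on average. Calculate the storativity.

A = 2.2 × 10^5 acres = 8.903 × 10^8 m²
ΔV = 860 acre-ft = 1.061 × 10^6 m³
S = ΔV / (A × Δh) = 1.061 × 10^6 m³ / (8.903 × 10^8 m² × 9.94 m) = 1.199 × 10^-4

S ≈ 1.2 × 10^-4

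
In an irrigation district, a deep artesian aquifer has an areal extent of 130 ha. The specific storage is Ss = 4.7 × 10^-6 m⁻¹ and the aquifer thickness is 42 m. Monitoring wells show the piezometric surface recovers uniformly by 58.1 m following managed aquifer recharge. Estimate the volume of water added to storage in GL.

ΔV ≈ 0.0149 GL

S = Ss × b = 4.7 × 10^-6 m⁻¹ × 42 m = 1.974 × 10^-4
A = 130 ha = 1.3 × 10^6 m²
ΔV = S × A × Δh = 1.974 × 10^-4 × 1.3 × 10^6 m² × 58.1 m = 14910 m³
ΔV = 14910 m³ = 0.01491 GL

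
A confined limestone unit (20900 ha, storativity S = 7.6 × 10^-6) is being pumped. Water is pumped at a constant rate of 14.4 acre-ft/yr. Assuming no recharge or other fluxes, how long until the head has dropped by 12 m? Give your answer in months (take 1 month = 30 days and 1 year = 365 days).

A = 20900 ha = 2.09 × 10^8 m²
ΔV = S × A × Δh = 7.6 × 10^-6 × 2.09 × 10^8 × 12 = 19060 m³
Q = 14.4 acre-ft/yr = 48.66 m³/d
t = ΔV / Q = 19060 m³ / 48.66 m³/d = 391.7 d
t = 391.7 d ≈ 13.06 months

t ≈ 13.1 months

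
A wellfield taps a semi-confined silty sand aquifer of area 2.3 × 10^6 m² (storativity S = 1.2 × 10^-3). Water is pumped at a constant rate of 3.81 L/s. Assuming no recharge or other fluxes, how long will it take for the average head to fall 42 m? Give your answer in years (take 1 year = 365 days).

t ≈ 0.965 years

ΔV = S × A × Δh = 0.0012 × 2.3 × 10^6 × 42 = 1.159 × 10^5 m³
Q = 3.81 L/s = 329.2 m³/d
t = ΔV / Q = 1.159 × 10^5 m³ / 329.2 m³/d = 352.1 d
t = 352.1 d ≈ 0.9648 years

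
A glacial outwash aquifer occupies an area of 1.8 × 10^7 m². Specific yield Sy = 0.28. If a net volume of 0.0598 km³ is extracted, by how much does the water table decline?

ΔV = 0.0598 km³ = 5.98 × 10^7 m³
Δh = ΔV / (Sy × A) = 5.98 × 10^7 m³ / (0.28 × 1.8 × 10^7 m²) = 11.87 m

Δh ≈ 11.9 m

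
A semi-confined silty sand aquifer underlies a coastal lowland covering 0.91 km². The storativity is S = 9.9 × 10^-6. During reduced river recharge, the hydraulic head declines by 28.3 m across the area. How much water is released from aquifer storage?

A = 0.91 km² = 9.1 × 10^5 m²
ΔV = S × A × Δh = 9.9 × 10^-6 × 9.1 × 10^5 m² × 28.3 m = 255 m³

ΔV ≈ 255 m³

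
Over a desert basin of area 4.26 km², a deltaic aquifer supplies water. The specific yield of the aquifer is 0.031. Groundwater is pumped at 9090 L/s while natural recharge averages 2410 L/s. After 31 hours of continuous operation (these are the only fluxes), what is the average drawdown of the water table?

Δh ≈ 5.65 m

A = 4.26 km² = 4.26 × 10^6 m²
Net abstraction = 9090 − 2410 = 6680 L/s
Q_net = 6680 L/s = 5.772 × 10^5 m³/d
t = 31 hours = 1.292 d
ΔV = Q × t = 5.772 × 10^5 m³/d × 1.292 d = 7.455 × 10^5 m³
Δh = ΔV / (Sy × A) = 7.455 × 10^5 / (0.031 × 4.26 × 10^6) = 5.645 m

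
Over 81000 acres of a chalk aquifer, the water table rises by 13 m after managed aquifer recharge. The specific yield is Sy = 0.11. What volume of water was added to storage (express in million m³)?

ΔV ≈ 469 million m³

A = 81000 acres = 3.278 × 10^8 m²
ΔV = Sy × A × Δh = 0.11 × 3.278 × 10^8 m² × 13 m = 4.687 × 10^8 m³
ΔV = 4.687 × 10^8 m³ = 468.7 million m³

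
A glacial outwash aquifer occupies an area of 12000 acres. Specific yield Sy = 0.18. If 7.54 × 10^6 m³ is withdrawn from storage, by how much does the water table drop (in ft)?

Δh ≈ 2.83 ft

A = 12000 acres = 4.856 × 10^7 m²
Δh = ΔV / (Sy × A) = 7.54 × 10^6 m³ / (0.18 × 4.856 × 10^7 m²) = 0.8626 m
Δh = 0.8626 m = 2.83 ft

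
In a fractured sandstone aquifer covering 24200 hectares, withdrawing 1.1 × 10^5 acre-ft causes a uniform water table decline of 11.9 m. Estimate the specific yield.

Sy ≈ 0.047

A = 24200 hectares = 2.42 × 10^8 m²
ΔV = 1.1 × 10^5 acre-ft = 1.357 × 10^8 m³
Sy = ΔV / (A × Δh) = 1.357 × 10^8 m³ / (2.42 × 10^8 m² × 11.9 m) = 0.04712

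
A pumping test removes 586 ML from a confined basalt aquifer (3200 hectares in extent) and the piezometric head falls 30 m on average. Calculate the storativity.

S ≈ 6.1 × 10^-4

A = 3200 hectares = 3.2 × 10^7 m²
ΔV = 586 ML = 5.86 × 10^5 m³
S = ΔV / (A × Δh) = 5.86 × 10^5 m³ / (3.2 × 10^7 m² × 30 m) = 6.104 × 10^-4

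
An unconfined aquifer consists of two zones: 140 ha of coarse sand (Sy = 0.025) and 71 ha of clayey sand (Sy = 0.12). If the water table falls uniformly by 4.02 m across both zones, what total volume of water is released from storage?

ΔV ≈ 4.83 × 10^5 m³

A₁ = 140 ha = 1.4 × 10^6 m²; A₂ = 71 ha = 7.1 × 10^5 m²
ΔV₁ = 0.025 × 1.4 × 10^6 × 4.02 = 1.407 × 10^5 m³
ΔV₂ = 0.12 × 7.1 × 10^5 × 4.02 = 3.425 × 10^5 m³
ΔV = ΔV₁ + ΔV₂ = 4.832 × 10^5 m³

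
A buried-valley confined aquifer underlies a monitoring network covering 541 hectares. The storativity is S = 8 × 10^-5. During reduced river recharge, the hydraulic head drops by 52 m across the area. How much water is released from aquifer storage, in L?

A = 541 hectares = 5.41 × 10^6 m²
ΔV = S × A × Δh = 8 × 10^-5 × 5.41 × 10^6 m² × 52 m = 22510 m³
ΔV = 22510 m³ = 2.251 × 10^7 L

ΔV ≈ 2.25 × 10^7 L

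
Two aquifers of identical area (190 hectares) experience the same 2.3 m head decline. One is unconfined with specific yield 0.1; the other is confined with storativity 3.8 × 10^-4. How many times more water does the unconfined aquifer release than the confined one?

A = 190 hectares = 1.9 × 10^6 m²
Unconfined: ΔV_u = Sy × A × Δh = 0.1 × 1.9 × 10^6 × 2.3 = 4.37 × 10^5 m³
Confined: ΔV_c = S × A × Δh = 3.8 × 10^-4 × 1.9 × 10^6 × 2.3 = 1661 m³
Ratio = ΔV_u / ΔV_c = Sy / S = 0.1 / 3.8 × 10^-4 = 263.2

ΔV_u / ΔV_c ≈ 263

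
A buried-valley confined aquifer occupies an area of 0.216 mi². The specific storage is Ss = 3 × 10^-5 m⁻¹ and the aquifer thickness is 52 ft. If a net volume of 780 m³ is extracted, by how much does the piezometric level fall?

Δh ≈ 2.93 m

b = 52 ft = 15.85 m
S = Ss × b = 3 × 10^-5 m⁻¹ × 15.85 m = 4.755 × 10^-4
A = 0.216 mi² = 5.594 × 10^5 m²
Δh = ΔV / (S × A) = 780 m³ / (4.755 × 10^-4 × 5.594 × 10^5 m²) = 2.932 m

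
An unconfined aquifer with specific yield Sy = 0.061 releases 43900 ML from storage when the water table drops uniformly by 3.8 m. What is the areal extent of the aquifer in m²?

ΔV = 43900 ML = 4.39 × 10^7 m³
A = ΔV / (Sy × Δh) = 4.39 × 10^7 / (0.061 × 3.8) = 1.894 × 10^8 m²

A ≈ 1.89 × 10^8 m²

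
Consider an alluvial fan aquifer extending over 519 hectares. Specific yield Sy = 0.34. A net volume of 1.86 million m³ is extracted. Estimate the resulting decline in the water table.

A = 519 hectares = 5.19 × 10^6 m²
ΔV = 1.86 million m³ = 1.86 × 10^6 m³
Δh = ΔV / (Sy × A) = 1.86 × 10^6 m³ / (0.34 × 5.19 × 10^6 m²) = 1.054 m

Δh ≈ 1.05 m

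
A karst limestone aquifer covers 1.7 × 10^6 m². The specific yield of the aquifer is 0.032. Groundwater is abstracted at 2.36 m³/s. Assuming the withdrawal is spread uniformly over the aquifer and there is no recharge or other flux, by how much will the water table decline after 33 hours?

Δh ≈ 5.15 m

Q = 2.36 m³/s = 2.039 × 10^5 m³/d
t = 33 hours = 1.375 d
ΔV = Q × t = 2.039 × 10^5 m³/d × 1.375 d = 2.804 × 10^5 m³
Δh = ΔV / (Sy × A) = 2.804 × 10^5 / (0.032 × 1.7 × 10^6) = 5.154 m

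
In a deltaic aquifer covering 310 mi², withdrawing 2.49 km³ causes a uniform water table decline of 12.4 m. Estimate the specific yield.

Sy ≈ 0.25

A = 310 mi² = 8.029 × 10^8 m²
ΔV = 2.49 km³ = 2.49 × 10^9 m³
Sy = ΔV / (A × Δh) = 2.49 × 10^9 m³ / (8.029 × 10^8 m² × 12.4 m) = 0.2501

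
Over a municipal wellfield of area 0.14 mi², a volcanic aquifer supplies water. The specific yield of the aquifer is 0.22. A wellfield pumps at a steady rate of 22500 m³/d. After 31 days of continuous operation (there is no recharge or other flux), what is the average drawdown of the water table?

Δh ≈ 8.74 m

A = 0.14 mi² = 3.626 × 10^5 m²
ΔV = Q × t = 22500 m³/d × 31 d = 6.975 × 10^5 m³
Δh = ΔV / (Sy × A) = 6.975 × 10^5 / (0.22 × 3.626 × 10^5) = 8.744 m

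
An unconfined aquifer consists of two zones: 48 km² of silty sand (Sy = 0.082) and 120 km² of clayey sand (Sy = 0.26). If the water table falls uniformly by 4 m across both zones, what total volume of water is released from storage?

ΔV ≈ 1.41 × 10^8 m³

A₁ = 48 km² = 4.8 × 10^7 m²; A₂ = 120 km² = 1.2 × 10^8 m²
ΔV₁ = 0.082 × 4.8 × 10^7 × 4 = 1.574 × 10^7 m³
ΔV₂ = 0.26 × 1.2 × 10^8 × 4 = 1.248 × 10^8 m³
ΔV = ΔV₁ + ΔV₂ = 1.405 × 10^8 m³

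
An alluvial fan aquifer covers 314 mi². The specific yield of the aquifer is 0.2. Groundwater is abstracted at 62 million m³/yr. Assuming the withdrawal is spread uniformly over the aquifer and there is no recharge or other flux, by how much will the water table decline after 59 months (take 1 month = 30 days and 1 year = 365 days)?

Δh ≈ 1.85 m

A = 314 mi² = 8.133 × 10^8 m²
Q = 62 million m³/yr = 1.699 × 10^5 m³/d
t = 59 months = 1770 d
ΔV = Q × t = 1.699 × 10^5 m³/d × 1770 d = 3.007 × 10^8 m³
Δh = ΔV / (Sy × A) = 3.007 × 10^8 / (0.2 × 8.133 × 10^8) = 1.848 m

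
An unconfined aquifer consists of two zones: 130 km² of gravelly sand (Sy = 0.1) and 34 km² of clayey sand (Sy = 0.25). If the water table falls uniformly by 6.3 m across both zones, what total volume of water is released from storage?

ΔV ≈ 1.35 × 10^8 m³

A₁ = 130 km² = 1.3 × 10^8 m²; A₂ = 34 km² = 3.4 × 10^7 m²
ΔV₁ = 0.1 × 1.3 × 10^8 × 6.3 = 8.19 × 10^7 m³
ΔV₂ = 0.25 × 3.4 × 10^7 × 6.3 = 5.355 × 10^7 m³
ΔV = ΔV₁ + ΔV₂ = 1.355 × 10^8 m³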